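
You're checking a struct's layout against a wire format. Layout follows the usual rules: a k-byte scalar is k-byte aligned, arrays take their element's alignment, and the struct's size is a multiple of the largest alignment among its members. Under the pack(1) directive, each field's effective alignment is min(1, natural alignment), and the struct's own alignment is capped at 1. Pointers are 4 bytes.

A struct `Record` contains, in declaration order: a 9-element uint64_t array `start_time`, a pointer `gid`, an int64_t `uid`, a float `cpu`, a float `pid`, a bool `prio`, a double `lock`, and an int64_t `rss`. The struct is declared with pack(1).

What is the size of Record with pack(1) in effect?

@0: start_time [72B, align 1] → 72
@72: gid [4B, align 1] → 76
@76: uid [8B, align 1] → 84
@84: cpu [4B, align 1] → 88
@88: pid [4B, align 1] → 92
@92: prio [1B, align 1] → 93
@93: lock [8B, align 1] → 101
@101: rss [8B, align 1] → 109
size 109, align 1

109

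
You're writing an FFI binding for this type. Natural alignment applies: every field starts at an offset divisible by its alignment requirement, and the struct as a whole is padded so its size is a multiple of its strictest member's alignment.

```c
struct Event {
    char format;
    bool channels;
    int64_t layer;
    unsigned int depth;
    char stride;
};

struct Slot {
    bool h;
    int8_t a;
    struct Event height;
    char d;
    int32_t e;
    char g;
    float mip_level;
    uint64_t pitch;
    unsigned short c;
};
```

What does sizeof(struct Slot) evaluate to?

Event: format at 0 (size 1, align 1) → ends 1; channels at 1 (size 1, align 1) → ends 2; pad 6 to align 8 for layer; layer at 8 (size 8, align 8) → ends 16; depth at 16 (size 4, align 4) → ends 20; stride at 20 (size 1, align 1) → ends 21; tail pad 3 to reach multiple of 8; total 24 bytes, alignment 8
h at 0 (size 1, align 1) → ends 1
a at 1 (size 1, align 1) → ends 2
pad 6 to align 8 for height
height at 8 (size 24, align 8) → ends 32
d at 32 (size 1, align 1) → ends 33
pad 3 to align 4 for e
e at 36 (size 4, align 4) → ends 40
g at 40 (size 1, align 1) → ends 41
pad 3 to align 4 for mip_level
mip_level at 44 (size 4, align 4) → ends 48
pitch at 48 (size 8, align 8) → ends 56
c at 56 (size 2, align 2) → ends 58
tail pad 6 to reach multiple of 8
total 64 bytes, alignment 8

64 bytes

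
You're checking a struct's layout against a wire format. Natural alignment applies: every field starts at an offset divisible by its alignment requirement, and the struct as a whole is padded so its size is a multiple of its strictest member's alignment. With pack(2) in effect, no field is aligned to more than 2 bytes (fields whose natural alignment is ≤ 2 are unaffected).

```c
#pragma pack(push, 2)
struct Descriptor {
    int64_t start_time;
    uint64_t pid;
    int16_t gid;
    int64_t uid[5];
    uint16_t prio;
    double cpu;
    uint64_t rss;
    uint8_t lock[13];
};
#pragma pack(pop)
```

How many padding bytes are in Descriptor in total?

0..8  start_time  (8B, 2-aligned)
8..16  pid  (8B, 2-aligned)
16..18  gid  (2B, 2-aligned)
18..58  uid  (40B, 2-aligned)
58..60  prio  (2B, 2-aligned)
60..68  cpu  (8B, 2-aligned)
68..76  rss  (8B, 2-aligned)
76..89  lock  (13B, 1-aligned)
89..90  -- tail padding (1B)
sizeof = 90, alignof = 2
data bytes 89, size 90 → padding 1

1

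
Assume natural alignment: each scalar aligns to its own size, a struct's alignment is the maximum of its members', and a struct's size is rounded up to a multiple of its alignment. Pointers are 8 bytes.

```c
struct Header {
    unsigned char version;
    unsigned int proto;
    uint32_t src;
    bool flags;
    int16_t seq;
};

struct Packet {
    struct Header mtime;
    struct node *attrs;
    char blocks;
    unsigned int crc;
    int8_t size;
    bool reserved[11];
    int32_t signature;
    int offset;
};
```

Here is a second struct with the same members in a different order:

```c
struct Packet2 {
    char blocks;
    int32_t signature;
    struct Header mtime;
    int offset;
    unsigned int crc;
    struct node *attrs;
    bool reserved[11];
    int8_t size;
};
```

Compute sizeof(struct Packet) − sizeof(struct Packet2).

Header: version at 0 (size 1, align 1) → ends 1; pad 3 to align 4 for proto; proto at 4 (size 4, align 4) → ends 8; src at 8 (size 4, align 4) → ends 12; flags at 12 (size 1, align 1) → ends 13; pad 1 to align 2 for seq; seq at 14 (size 2, align 2) → ends 16; total 16 bytes, alignment 4
mtime at 0 (size 16, align 4) → ends 16
attrs at 16 (size 8, align 8) → ends 24
blocks at 24 (size 1, align 1) → ends 25
pad 3 to align 4 for crc
crc at 28 (size 4, align 4) → ends 32
size at 32 (size 1, align 1) → ends 33
reserved at 33 (size 11, align 1) → ends 44
signature at 44 (size 4, align 4) → ends 48
offset at 48 (size 4, align 4) → ends 52
tail pad 4 to reach multiple of 8
total 56 bytes, alignment 8
— Packet2 —
blocks at 0 (size 1, align 1) → ends 1
pad 3 to align 4 for signature
signature at 4 (size 4, align 4) → ends 8
mtime at 8 (size 16, align 4) → ends 24
offset at 24 (size 4, align 4) → ends 28
crc at 28 (size 4, align 4) → ends 32
attrs at 32 (size 8, align 8) → ends 40
reserved at 40 (size 11, align 1) → ends 51
size at 51 (size 1, align 1) → ends 52
tail pad 4 to reach multiple of 8
total 56 bytes, alignment 8
56 − 56 = 0

0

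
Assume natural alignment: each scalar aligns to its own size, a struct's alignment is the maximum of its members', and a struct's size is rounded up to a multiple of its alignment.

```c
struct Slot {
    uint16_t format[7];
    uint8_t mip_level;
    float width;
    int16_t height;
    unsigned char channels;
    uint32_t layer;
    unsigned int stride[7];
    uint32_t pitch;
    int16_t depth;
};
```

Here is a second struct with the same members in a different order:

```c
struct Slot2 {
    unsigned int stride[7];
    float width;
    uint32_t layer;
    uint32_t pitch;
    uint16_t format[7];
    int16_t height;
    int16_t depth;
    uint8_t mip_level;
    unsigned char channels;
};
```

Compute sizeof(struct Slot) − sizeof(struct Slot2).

4

@0: format [14B, align 2] → 14
@14: mip_level [1B, align 1] → 15
+1 pad (align 4)
@16: width [4B, align 4] → 20
@20: height [2B, align 2] → 22
@22: channels [1B, align 1] → 23
+1 pad (align 4)
@24: layer [4B, align 4] → 28
@28: stride [28B, align 4] → 56
@56: pitch [4B, align 4] → 60
@60: depth [2B, align 2] → 62
+2 tail pad (align 4)
size 64, align 4
— Slot2 —
@0: stride [28B, align 4] → 28
@28: width [4B, align 4] → 32
@32: layer [4B, align 4] → 36
@36: pitch [4B, align 4] → 40
@40: format [14B, align 2] → 54
@54: height [2B, align 2] → 56
@56: depth [2B, align 2] → 58
@58: mip_level [1B, align 1] → 59
@59: channels [1B, align 1] → 60
size 60, align 4
64 − 60 = 4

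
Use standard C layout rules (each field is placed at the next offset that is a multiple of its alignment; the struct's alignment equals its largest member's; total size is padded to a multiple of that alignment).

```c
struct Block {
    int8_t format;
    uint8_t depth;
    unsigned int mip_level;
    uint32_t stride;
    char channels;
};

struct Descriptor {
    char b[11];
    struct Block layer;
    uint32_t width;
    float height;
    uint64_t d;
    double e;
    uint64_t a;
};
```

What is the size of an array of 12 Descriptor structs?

768

Block: @0: format [1B, align 1] → 1; @1: depth [1B, align 1] → 2; +2 pad (align 4); @4: mip_level [4B, align 4] → 8; @8: stride [4B, align 4] → 12; @12: channels [1B, align 1] → 13; +3 tail pad (align 4); size 16, align 4
@0: b [11B, align 1] → 11
+1 pad (align 4)
@12: layer [16B, align 4] → 28
@28: width [4B, align 4] → 32
@32: height [4B, align 4] → 36
+4 pad (align 8)
@40: d [8B, align 8] → 48
@48: e [8B, align 8] → 56
@56: a [8B, align 8] → 64
size 64, align 8
array of 12: 12 × 64 = 768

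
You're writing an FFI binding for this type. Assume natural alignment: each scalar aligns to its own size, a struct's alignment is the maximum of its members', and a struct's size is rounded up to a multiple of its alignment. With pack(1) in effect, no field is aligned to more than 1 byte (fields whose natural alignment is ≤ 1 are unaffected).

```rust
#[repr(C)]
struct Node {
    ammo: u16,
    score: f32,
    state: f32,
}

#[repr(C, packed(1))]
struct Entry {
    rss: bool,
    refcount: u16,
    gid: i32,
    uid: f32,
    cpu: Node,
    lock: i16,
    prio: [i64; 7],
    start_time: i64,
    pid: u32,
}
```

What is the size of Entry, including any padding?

93

Node: @0: ammo [2B, align 2] → 2; +2 pad (align 4); @4: score [4B, align 4] → 8; @8: state [4B, align 4] → 12; size 12, align 4
@0: rss [1B, align 1] → 1
@1: refcount [2B, align 1] → 3
@3: gid [4B, align 1] → 7
@7: uid [4B, align 1] → 11
@11: cpu [12B, align 1] → 23
@23: lock [2B, align 1] → 25
@25: prio [56B, align 1] → 81
@81: start_time [8B, align 1] → 89
@89: pid [4B, align 1] → 93
size 93, align 1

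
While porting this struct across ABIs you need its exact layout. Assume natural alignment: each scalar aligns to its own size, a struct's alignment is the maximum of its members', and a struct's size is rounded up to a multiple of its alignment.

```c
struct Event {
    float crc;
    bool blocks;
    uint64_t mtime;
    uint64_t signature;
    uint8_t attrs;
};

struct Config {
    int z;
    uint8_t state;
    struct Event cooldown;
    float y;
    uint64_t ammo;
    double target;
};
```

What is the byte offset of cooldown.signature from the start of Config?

24

Event: 0..4  crc  (4B, 4-aligned); 4..5  blocks  (1B, 1-aligned); 5..8  -- padding (3B); 8..16  mtime  (8B, 8-aligned); 16..24  signature  (8B, 8-aligned); 24..25  attrs  (1B, 1-aligned); 25..32  -- tail padding (7B); sizeof = 32, alignof = 8
0..4  z  (4B, 4-aligned)
4..5  state  (1B, 1-aligned)
5..8  -- padding (3B)
8..40  cooldown  (32B, 8-aligned)
within Event: signature at 16
8 + 16 = 24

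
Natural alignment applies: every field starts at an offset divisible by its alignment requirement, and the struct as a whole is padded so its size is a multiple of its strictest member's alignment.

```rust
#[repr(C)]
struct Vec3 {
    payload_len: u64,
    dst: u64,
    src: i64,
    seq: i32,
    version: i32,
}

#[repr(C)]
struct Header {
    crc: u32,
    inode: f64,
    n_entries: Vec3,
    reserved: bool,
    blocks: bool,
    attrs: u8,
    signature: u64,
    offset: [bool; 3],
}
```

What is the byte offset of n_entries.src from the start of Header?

32

Vec3: @0: payload_len [8B, align 8] → 8; @8: dst [8B, align 8] → 16; @16: src [8B, align 8] → 24; @24: seq [4B, align 4] → 28; @28: version [4B, align 4] → 32; size 32, align 8
@0: crc [4B, align 4] → 4
+4 pad (align 8)
@8: inode [8B, align 8] → 16
@16: n_entries [32B, align 8] → 48
within Vec3: src at 16
16 + 16 = 32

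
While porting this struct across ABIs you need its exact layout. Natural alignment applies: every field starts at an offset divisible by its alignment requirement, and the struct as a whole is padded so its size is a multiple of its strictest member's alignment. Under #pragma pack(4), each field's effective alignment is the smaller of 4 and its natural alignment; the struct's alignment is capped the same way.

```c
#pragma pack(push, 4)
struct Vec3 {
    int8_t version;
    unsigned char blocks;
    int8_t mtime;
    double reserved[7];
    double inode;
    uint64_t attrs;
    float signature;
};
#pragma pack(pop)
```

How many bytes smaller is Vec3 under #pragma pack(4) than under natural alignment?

8

natural layout:
  0..1  version  (1B, 1-aligned)
  1..2  blocks  (1B, 1-aligned)
  2..3  mtime  (1B, 1-aligned)
  3..8  -- padding (5B)
  8..64  reserved  (56B, 8-aligned)
  64..72  inode  (8B, 8-aligned)
  72..80  attrs  (8B, 8-aligned)
  80..84  signature  (4B, 4-aligned)
  84..88  -- tail padding (4B)
  sizeof = 88, alignof = 8
packed(4) layout:
  0..1  version  (1B, 1-aligned)
  1..2  blocks  (1B, 1-aligned)
  2..3  mtime  (1B, 1-aligned)
  3..4  -- padding (1B)
  4..60  reserved  (56B, 4-aligned)
  60..68  inode  (8B, 4-aligned)
  68..76  attrs  (8B, 4-aligned)
  76..80  signature  (4B, 4-aligned)
  sizeof = 80, alignof = 4
88 − 80 = 8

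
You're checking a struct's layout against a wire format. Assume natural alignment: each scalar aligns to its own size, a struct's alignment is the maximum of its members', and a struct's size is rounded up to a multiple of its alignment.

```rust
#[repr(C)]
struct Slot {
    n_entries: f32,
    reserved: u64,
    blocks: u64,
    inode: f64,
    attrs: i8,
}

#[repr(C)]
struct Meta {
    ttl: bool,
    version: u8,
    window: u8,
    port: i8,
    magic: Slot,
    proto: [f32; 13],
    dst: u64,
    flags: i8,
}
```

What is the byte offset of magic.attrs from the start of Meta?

40

Slot: @0: n_entries [4B, align 4] → 4; +4 pad (align 8); @8: reserved [8B, align 8] → 16; @16: blocks [8B, align 8] → 24; @24: inode [8B, align 8] → 32; @32: attrs [1B, align 1] → 33; +7 tail pad (align 8); size 40, align 8
@0: ttl [1B, align 1] → 1
@1: version [1B, align 1] → 2
@2: window [1B, align 1] → 3
@3: port [1B, align 1] → 4
+4 pad (align 8)
@8: magic [40B, align 8] → 48
within Slot: attrs at 32
8 + 32 = 40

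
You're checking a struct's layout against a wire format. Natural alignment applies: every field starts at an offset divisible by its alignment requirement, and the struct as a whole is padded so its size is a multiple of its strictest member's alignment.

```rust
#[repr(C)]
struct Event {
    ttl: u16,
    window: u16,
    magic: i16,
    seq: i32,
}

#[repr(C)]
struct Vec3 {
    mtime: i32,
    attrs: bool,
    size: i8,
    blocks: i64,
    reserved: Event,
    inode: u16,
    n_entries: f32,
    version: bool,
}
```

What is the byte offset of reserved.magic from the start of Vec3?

Event: @0: ttl [2B, align 2] → 2; @2: window [2B, align 2] → 4; @4: magic [2B, align 2] → 6; +2 pad (align 4); @8: seq [4B, align 4] → 12; size 12, align 4
@0: mtime [4B, align 4] → 4
@4: attrs [1B, align 1] → 5
@5: size [1B, align 1] → 6
+2 pad (align 8)
@8: blocks [8B, align 8] → 16
@16: reserved [12B, align 4] → 28
within Event: magic at 4
16 + 4 = 20

20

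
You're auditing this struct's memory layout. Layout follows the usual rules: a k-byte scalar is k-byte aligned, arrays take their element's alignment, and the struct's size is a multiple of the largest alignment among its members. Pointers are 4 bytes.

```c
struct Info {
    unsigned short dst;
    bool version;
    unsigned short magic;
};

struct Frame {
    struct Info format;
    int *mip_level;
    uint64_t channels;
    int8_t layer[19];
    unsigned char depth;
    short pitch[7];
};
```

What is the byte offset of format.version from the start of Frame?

2

Info: @0: dst [2B, align 2] → 2; @2: version [1B, align 1] → 3; +1 pad (align 2); @4: magic [2B, align 2] → 6; size 6, align 2
@0: format [6B, align 2] → 6
within Info: version at 2
0 + 2 = 2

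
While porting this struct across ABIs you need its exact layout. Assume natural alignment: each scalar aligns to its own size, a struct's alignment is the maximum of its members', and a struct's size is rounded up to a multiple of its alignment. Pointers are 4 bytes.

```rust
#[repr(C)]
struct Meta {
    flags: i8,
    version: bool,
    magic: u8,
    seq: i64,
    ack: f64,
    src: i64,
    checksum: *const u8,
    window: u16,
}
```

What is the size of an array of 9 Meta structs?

@0: flags [1B, align 1] → 1
@1: version [1B, align 1] → 2
@2: magic [1B, align 1] → 3
+5 pad (align 8)
@8: seq [8B, align 8] → 16
@16: ack [8B, align 8] → 24
@24: src [8B, align 8] → 32
@32: checksum [4B, align 4] → 36
@36: window [2B, align 2] → 38
+2 tail pad (align 8)
size 40, align 8
array of 9: 9 × 40 = 360

360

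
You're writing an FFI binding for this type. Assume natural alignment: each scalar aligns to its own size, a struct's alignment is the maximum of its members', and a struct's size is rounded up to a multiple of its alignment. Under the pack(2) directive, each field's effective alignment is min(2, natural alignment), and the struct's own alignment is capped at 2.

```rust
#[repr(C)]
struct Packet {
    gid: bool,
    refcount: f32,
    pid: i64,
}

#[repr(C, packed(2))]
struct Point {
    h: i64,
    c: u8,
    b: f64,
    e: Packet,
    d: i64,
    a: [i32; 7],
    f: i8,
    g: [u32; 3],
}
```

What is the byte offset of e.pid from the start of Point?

26

Packet: @0: gid [1B, align 1] → 1; +3 pad (align 4); @4: refcount [4B, align 4] → 8; @8: pid [8B, align 8] → 16; size 16, align 8
@0: h [8B, align 2] → 8
@8: c [1B, align 1] → 9
+1 pad (align 2)
@10: b [8B, align 2] → 18
@18: e [16B, align 2] → 34
within Packet: pid at 8
18 + 8 = 26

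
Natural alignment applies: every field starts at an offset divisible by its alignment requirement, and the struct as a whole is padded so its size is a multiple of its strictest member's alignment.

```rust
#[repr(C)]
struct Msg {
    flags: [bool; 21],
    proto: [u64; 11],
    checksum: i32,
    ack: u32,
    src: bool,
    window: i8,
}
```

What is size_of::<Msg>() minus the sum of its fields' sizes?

9

flags at 0 (size 21, align 1) → ends 21
pad 3 to align 8 for proto
proto at 24 (size 88, align 8) → ends 112
checksum at 112 (size 4, align 4) → ends 116
ack at 116 (size 4, align 4) → ends 120
src at 120 (size 1, align 1) → ends 121
window at 121 (size 1, align 1) → ends 122
tail pad 6 to reach multiple of 8
total 128 bytes, alignment 8
data bytes 119, size 128 → padding 9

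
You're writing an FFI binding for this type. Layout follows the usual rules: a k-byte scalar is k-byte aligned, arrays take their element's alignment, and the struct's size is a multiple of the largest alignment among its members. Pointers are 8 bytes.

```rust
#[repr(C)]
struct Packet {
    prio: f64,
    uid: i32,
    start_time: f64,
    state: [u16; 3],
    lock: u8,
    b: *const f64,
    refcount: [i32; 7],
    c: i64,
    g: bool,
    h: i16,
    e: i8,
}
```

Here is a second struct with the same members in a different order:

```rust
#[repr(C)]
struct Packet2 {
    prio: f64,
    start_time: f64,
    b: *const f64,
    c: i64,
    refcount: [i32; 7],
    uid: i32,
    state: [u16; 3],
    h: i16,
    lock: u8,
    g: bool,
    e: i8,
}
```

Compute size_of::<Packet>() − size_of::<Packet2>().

8

prio at 0 (size 8, align 8) → ends 8
uid at 8 (size 4, align 4) → ends 12
pad 4 to align 8 for start_time
start_time at 16 (size 8, align 8) → ends 24
state at 24 (size 6, align 2) → ends 30
lock at 30 (size 1, align 1) → ends 31
pad 1 to align 8 for b
b at 32 (size 8, align 8) → ends 40
refcount at 40 (size 28, align 4) → ends 68
pad 4 to align 8 for c
c at 72 (size 8, align 8) → ends 80
g at 80 (size 1, align 1) → ends 81
pad 1 to align 2 for h
h at 82 (size 2, align 2) → ends 84
e at 84 (size 1, align 1) → ends 85
tail pad 3 to reach multiple of 8
total 88 bytes, alignment 8
— Packet2 —
prio at 0 (size 8, align 8) → ends 8
start_time at 8 (size 8, align 8) → ends 16
b at 16 (size 8, align 8) → ends 24
c at 24 (size 8, align 8) → ends 32
refcount at 32 (size 28, align 4) → ends 60
uid at 60 (size 4, align 4) → ends 64
state at 64 (size 6, align 2) → ends 70
h at 70 (size 2, align 2) → ends 72
lock at 72 (size 1, align 1) → ends 73
g at 73 (size 1, align 1) → ends 74
e at 74 (size 1, align 1) → ends 75
tail pad 5 to reach multiple of 8
total 80 bytes, alignment 8
88 − 80 = 8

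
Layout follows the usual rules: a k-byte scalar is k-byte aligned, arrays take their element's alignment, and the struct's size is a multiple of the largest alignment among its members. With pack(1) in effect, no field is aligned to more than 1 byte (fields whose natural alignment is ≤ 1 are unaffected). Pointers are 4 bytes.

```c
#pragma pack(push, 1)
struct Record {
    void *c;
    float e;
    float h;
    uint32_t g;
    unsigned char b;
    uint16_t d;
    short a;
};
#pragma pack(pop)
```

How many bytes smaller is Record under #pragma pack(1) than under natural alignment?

3

natural layout:
  0..4  c  (4B, 4-aligned)
  4..8  e  (4B, 4-aligned)
  8..12  h  (4B, 4-aligned)
  12..16  g  (4B, 4-aligned)
  16..17  b  (1B, 1-aligned)
  17..18  -- padding (1B)
  18..20  d  (2B, 2-aligned)
  20..22  a  (2B, 2-aligned)
  22..24  -- tail padding (2B)
  sizeof = 24, alignof = 4
packed(1) layout:
  0..4  c  (4B, 1-aligned)
  4..8  e  (4B, 1-aligned)
  8..12  h  (4B, 1-aligned)
  12..16  g  (4B, 1-aligned)
  16..17  b  (1B, 1-aligned)
  17..19  d  (2B, 1-aligned)
  19..21  a  (2B, 1-aligned)
  sizeof = 21, alignof = 1
24 − 21 = 3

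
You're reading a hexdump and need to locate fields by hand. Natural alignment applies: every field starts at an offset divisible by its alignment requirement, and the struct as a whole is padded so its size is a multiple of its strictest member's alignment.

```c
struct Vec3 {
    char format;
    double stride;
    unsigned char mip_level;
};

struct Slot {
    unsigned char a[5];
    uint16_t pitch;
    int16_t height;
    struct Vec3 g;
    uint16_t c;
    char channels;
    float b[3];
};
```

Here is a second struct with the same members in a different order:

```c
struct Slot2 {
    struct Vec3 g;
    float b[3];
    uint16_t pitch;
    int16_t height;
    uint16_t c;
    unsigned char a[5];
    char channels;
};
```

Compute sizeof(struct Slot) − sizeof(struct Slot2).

8

Vec3: 0..1  format  (1B, 1-aligned); 1..8  -- padding (7B); 8..16  stride  (8B, 8-aligned); 16..17  mip_level  (1B, 1-aligned); 17..24  -- tail padding (7B); sizeof = 24, alignof = 8
0..5  a  (5B, 1-aligned)
5..6  -- padding (1B)
6..8  pitch  (2B, 2-aligned)
8..10  height  (2B, 2-aligned)
10..16  -- padding (6B)
16..40  g  (24B, 8-aligned)
40..42  c  (2B, 2-aligned)
42..43  channels  (1B, 1-aligned)
43..44  -- padding (1B)
44..56  b  (12B, 4-aligned)
sizeof = 56, alignof = 8
— Slot2 —
0..24  g  (24B, 8-aligned)
24..36  b  (12B, 4-aligned)
36..38  pitch  (2B, 2-aligned)
38..40  height  (2B, 2-aligned)
40..42  c  (2B, 2-aligned)
42..47  a  (5B, 1-aligned)
47..48  channels  (1B, 1-aligned)
sizeof = 48, alignof = 8
56 − 48 = 8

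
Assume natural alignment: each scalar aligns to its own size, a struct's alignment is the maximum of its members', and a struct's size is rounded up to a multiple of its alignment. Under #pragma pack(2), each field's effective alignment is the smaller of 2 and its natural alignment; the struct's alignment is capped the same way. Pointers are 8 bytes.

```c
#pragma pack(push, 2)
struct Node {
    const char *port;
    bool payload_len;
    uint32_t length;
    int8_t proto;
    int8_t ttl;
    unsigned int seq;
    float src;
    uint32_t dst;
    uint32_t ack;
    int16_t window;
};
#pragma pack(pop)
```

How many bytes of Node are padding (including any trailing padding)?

1

0..8  port  (8B, 2-aligned)
8..9  payload_len  (1B, 1-aligned)
9..10  -- padding (1B)
10..14  length  (4B, 2-aligned)
14..15  proto  (1B, 1-aligned)
15..16  ttl  (1B, 1-aligned)
16..20  seq  (4B, 2-aligned)
20..24  src  (4B, 2-aligned)
24..28  dst  (4B, 2-aligned)
28..32  ack  (4B, 2-aligned)
32..34  window  (2B, 2-aligned)
sizeof = 34, alignof = 2
data bytes 33, size 34 → padding 1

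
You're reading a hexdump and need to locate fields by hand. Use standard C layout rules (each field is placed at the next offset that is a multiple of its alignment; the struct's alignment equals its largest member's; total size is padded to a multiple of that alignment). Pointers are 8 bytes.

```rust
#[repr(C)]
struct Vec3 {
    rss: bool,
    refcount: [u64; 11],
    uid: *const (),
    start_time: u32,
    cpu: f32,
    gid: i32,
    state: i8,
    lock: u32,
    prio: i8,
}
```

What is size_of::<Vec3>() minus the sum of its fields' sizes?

13

0..1  rss  (1B, 1-aligned)
1..8  -- padding (7B)
8..96  refcount  (88B, 8-aligned)
96..104  uid  (8B, 8-aligned)
104..108  start_time  (4B, 4-aligned)
108..112  cpu  (4B, 4-aligned)
112..116  gid  (4B, 4-aligned)
116..117  state  (1B, 1-aligned)
117..120  -- padding (3B)
120..124  lock  (4B, 4-aligned)
124..125  prio  (1B, 1-aligned)
125..128  -- tail padding (3B)
sizeof = 128, alignof = 8
data bytes 115, size 128 → padding 13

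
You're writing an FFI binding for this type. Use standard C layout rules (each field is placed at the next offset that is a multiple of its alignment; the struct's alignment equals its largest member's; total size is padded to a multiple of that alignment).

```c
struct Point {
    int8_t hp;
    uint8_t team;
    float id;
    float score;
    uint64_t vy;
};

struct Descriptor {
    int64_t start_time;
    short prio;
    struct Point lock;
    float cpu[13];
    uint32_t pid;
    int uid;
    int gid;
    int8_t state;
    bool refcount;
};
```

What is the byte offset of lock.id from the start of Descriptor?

Point: @0: hp [1B, align 1] → 1; @1: team [1B, align 1] → 2; +2 pad (align 4); @4: id [4B, align 4] → 8; @8: score [4B, align 4] → 12; +4 pad (align 8); @16: vy [8B, align 8] → 24; size 24, align 8
@0: start_time [8B, align 8] → 8
@8: prio [2B, align 2] → 10
+6 pad (align 8)
@16: lock [24B, align 8] → 40
within Point: id at 4
16 + 4 = 20

20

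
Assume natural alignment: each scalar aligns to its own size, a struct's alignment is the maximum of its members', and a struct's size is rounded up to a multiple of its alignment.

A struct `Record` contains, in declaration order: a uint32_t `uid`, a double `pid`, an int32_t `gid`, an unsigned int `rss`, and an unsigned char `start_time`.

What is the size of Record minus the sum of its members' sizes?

0..4  uid  (4B, 4-aligned)
4..8  -- padding (4B)
8..16  pid  (8B, 8-aligned)
16..20  gid  (4B, 4-aligned)
20..24  rss  (4B, 4-aligned)
24..25  start_time  (1B, 1-aligned)
25..32  -- tail padding (7B)
sizeof = 32, alignof = 8
data bytes 21, size 32 → padding 11

11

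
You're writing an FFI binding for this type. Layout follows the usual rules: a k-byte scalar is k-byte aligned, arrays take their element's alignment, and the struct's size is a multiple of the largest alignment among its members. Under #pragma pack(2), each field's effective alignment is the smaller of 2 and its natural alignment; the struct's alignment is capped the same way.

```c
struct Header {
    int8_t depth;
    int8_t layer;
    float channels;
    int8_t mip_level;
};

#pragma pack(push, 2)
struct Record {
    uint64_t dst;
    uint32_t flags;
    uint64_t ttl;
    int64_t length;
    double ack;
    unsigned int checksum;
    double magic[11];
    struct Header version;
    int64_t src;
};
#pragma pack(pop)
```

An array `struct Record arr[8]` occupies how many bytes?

Header: @0: depth [1B, align 1] → 1; @1: layer [1B, align 1] → 2; +2 pad (align 4); @4: channels [4B, align 4] → 8; @8: mip_level [1B, align 1] → 9; +3 tail pad (align 4); size 12, align 4
@0: dst [8B, align 2] → 8
@8: flags [4B, align 2] → 12
@12: ttl [8B, align 2] → 20
@20: length [8B, align 2] → 28
@28: ack [8B, align 2] → 36
@36: checksum [4B, align 2] → 40
@40: magic [88B, align 2] → 128
@128: version [12B, align 2] → 140
@140: src [8B, align 2] → 148
size 148, align 2
array of 8: 8 × 148 = 1184

1184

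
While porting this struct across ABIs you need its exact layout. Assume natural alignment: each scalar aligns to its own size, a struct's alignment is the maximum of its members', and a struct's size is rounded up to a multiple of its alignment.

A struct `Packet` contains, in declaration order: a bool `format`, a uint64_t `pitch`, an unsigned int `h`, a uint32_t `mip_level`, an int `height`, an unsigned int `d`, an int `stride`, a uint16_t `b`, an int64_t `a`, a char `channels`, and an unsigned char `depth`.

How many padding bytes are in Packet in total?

15

format at 0 (size 1, align 1) → ends 1
pad 7 to align 8 for pitch
pitch at 8 (size 8, align 8) → ends 16
h at 16 (size 4, align 4) → ends 20
mip_level at 20 (size 4, align 4) → ends 24
height at 24 (size 4, align 4) → ends 28
d at 28 (size 4, align 4) → ends 32
stride at 32 (size 4, align 4) → ends 36
b at 36 (size 2, align 2) → ends 38
pad 2 to align 8 for a
a at 40 (size 8, align 8) → ends 48
channels at 48 (size 1, align 1) → ends 49
depth at 49 (size 1, align 1) → ends 50
tail pad 6 to reach multiple of 8
total 56 bytes, alignment 8
data bytes 41, size 56 → padding 15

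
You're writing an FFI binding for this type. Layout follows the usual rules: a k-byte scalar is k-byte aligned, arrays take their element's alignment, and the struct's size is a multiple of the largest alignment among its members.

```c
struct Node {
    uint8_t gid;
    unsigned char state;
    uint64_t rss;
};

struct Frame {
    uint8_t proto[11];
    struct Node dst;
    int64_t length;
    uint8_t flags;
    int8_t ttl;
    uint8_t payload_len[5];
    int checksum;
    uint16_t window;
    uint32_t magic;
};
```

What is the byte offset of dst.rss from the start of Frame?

Node: @0: gid [1B, align 1] → 1; @1: state [1B, align 1] → 2; +6 pad (align 8); @8: rss [8B, align 8] → 16; size 16, align 8
@0: proto [11B, align 1] → 11
+5 pad (align 8)
@16: dst [16B, align 8] → 32
within Node: rss at 8
16 + 8 = 24

24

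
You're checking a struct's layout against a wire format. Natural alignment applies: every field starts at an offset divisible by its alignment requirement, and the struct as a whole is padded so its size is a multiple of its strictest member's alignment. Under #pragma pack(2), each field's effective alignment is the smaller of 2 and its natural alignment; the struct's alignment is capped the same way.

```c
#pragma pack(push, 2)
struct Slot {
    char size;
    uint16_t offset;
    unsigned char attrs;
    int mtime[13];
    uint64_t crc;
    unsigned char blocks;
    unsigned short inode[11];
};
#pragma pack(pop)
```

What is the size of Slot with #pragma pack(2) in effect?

size at 0 (size 1, align 1) → ends 1
pad 1 to align 2 for offset
offset at 2 (size 2, align 2) → ends 4
attrs at 4 (size 1, align 1) → ends 5
pad 1 to align 2 for mtime
mtime at 6 (size 52, align 2) → ends 58
crc at 58 (size 8, align 2) → ends 66
blocks at 66 (size 1, align 1) → ends 67
pad 1 to align 2 for inode
inode at 68 (size 22, align 2) → ends 90
total 90 bytes, alignment 2

90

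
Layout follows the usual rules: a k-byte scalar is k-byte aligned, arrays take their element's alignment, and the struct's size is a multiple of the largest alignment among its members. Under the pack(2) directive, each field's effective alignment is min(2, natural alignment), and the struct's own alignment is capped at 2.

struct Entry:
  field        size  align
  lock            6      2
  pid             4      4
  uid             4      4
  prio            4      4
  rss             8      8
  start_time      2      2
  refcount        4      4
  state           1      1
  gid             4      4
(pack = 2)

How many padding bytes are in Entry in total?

1

@0: lock [6B, align 2] → 6
@6: pid [4B, align 2] → 10
@10: uid [4B, align 2] → 14
@14: prio [4B, align 2] → 18
@18: rss [8B, align 2] → 26
@26: start_time [2B, align 2] → 28
@28: refcount [4B, align 2] → 32
@32: state [1B, align 1] → 33
+1 pad (align 2)
@34: gid [4B, align 2] → 38
size 38, align 2
data bytes 37, size 38 → padding 1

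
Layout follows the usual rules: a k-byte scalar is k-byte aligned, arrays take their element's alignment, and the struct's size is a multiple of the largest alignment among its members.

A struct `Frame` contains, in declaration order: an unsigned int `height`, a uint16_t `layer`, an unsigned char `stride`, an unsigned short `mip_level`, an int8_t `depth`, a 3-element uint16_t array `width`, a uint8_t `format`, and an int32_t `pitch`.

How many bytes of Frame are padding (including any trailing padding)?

0..4  height  (4B, 4-aligned)
4..6  layer  (2B, 2-aligned)
6..7  stride  (1B, 1-aligned)
7..8  -- padding (1B)
8..10  mip_level  (2B, 2-aligned)
10..11  depth  (1B, 1-aligned)
11..12  -- padding (1B)
12..18  width  (6B, 2-aligned)
18..19  format  (1B, 1-aligned)
19..20  -- padding (1B)
20..24  pitch  (4B, 4-aligned)
sizeof = 24, alignof = 4
data bytes 21, size 24 → padding 3

3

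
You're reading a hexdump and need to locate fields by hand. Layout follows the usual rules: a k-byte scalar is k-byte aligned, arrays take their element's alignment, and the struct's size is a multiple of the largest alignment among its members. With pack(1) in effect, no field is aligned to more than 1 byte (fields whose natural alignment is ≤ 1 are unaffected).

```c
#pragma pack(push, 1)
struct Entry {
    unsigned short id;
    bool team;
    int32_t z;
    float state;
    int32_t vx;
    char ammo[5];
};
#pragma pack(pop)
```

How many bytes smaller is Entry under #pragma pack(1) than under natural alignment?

4

natural layout:
  0..2  id  (2B, 2-aligned)
  2..3  team  (1B, 1-aligned)
  3..4  -- padding (1B)
  4..8  z  (4B, 4-aligned)
  8..12  state  (4B, 4-aligned)
  12..16  vx  (4B, 4-aligned)
  16..21  ammo  (5B, 1-aligned)
  21..24  -- tail padding (3B)
  sizeof = 24, alignof = 4
packed(1) layout:
  0..2  id  (2B, 1-aligned)
  2..3  team  (1B, 1-aligned)
  3..7  z  (4B, 1-aligned)
  7..11  state  (4B, 1-aligned)
  11..15  vx  (4B, 1-aligned)
  15..20  ammo  (5B, 1-aligned)
  sizeof = 20, alignof = 1
24 − 20 = 4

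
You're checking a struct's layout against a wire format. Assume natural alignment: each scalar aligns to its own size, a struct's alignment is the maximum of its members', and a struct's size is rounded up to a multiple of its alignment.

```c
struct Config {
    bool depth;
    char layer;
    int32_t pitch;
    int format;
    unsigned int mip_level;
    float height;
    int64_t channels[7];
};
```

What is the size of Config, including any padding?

80 bytes

0..1  depth  (1B, 1-aligned)
1..2  layer  (1B, 1-aligned)
2..4  -- padding (2B)
4..8  pitch  (4B, 4-aligned)
8..12  format  (4B, 4-aligned)
12..16  mip_level  (4B, 4-aligned)
16..20  height  (4B, 4-aligned)
20..24  -- padding (4B)
24..80  channels  (56B, 8-aligned)
sizeof = 80, alignof = 8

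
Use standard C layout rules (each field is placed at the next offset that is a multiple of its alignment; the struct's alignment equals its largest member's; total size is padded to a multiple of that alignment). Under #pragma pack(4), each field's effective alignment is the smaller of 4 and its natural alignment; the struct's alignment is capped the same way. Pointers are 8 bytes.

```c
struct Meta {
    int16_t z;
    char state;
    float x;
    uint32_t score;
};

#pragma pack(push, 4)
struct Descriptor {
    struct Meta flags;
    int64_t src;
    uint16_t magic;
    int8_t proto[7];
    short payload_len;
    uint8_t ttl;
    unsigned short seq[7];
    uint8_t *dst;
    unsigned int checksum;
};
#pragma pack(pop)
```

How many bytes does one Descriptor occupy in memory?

Meta: 0..2  z  (2B, 2-aligned); 2..3  state  (1B, 1-aligned); 3..4  -- padding (1B); 4..8  x  (4B, 4-aligned); 8..12  score  (4B, 4-aligned); sizeof = 12, alignof = 4
0..12  flags  (12B, 4-aligned)
12..20  src  (8B, 4-aligned)
20..22  magic  (2B, 2-aligned)
22..29  proto  (7B, 1-aligned)
29..30  -- padding (1B)
30..32  payload_len  (2B, 2-aligned)
32..33  ttl  (1B, 1-aligned)
33..34  -- padding (1B)
34..48  seq  (14B, 2-aligned)
48..56  dst  (8B, 4-aligned)
56..60  checksum  (4B, 4-aligned)
sizeof = 60, alignof = 4

60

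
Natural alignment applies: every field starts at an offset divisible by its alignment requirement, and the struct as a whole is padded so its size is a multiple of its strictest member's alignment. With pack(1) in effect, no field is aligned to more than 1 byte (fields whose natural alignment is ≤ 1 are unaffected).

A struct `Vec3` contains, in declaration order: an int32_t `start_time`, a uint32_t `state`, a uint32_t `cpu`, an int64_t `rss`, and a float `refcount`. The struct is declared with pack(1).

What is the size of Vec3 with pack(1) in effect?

@0: start_time [4B, align 1] → 4
@4: state [4B, align 1] → 8
@8: cpu [4B, align 1] → 12
@12: rss [8B, align 1] → 20
@20: refcount [4B, align 1] → 24
size 24, align 1

24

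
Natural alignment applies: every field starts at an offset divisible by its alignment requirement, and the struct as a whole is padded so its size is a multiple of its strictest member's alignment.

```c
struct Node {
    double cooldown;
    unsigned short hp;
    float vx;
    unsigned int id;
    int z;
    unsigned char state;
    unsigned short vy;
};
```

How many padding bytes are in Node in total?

@0: cooldown [8B, align 8] → 8
@8: hp [2B, align 2] → 10
+2 pad (align 4)
@12: vx [4B, align 4] → 16
@16: id [4B, align 4] → 20
@20: z [4B, align 4] → 24
@24: state [1B, align 1] → 25
+1 pad (align 2)
@26: vy [2B, align 2] → 28
+4 tail pad (align 8)
size 32, align 8
data bytes 25, size 32 → padding 7

7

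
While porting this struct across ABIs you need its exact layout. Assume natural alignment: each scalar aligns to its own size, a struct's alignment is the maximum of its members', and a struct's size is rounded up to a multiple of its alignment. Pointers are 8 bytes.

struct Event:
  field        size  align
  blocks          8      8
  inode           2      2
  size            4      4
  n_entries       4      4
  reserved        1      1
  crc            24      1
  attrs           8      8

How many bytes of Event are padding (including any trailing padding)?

5

blocks at 0 (size 8, align 8) → ends 8
inode at 8 (size 2, align 2) → ends 10
pad 2 to align 4 for size
size at 12 (size 4, align 4) → ends 16
n_entries at 16 (size 4, align 4) → ends 20
reserved at 20 (size 1, align 1) → ends 21
crc at 21 (size 24, align 1) → ends 45
pad 3 to align 8 for attrs
attrs at 48 (size 8, align 8) → ends 56
total 56 bytes, alignment 8
data bytes 51, size 56 → padding 5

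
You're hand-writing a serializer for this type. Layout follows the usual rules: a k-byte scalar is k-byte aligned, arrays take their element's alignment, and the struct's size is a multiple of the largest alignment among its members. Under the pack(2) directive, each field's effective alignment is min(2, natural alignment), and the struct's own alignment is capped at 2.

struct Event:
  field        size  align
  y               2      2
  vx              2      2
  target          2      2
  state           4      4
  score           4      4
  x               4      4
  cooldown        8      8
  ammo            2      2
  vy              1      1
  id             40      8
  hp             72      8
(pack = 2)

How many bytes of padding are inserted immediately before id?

0..2  y  (2B, 2-aligned)
2..4  vx  (2B, 2-aligned)
4..6  target  (2B, 2-aligned)
6..10  state  (4B, 2-aligned)
10..14  score  (4B, 2-aligned)
14..18  x  (4B, 2-aligned)
18..26  cooldown  (8B, 2-aligned)
26..28  ammo  (2B, 2-aligned)
28..29  vy  (1B, 1-aligned)
29..30  -- padding (1B)
30..70  id  (40B, 2-aligned)

1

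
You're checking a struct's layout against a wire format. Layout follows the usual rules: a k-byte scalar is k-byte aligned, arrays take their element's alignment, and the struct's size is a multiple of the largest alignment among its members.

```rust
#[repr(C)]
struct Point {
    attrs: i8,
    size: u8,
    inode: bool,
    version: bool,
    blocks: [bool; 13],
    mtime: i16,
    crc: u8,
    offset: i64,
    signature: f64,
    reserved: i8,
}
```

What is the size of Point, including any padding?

attrs at 0 (size 1, align 1) → ends 1
size at 1 (size 1, align 1) → ends 2
inode at 2 (size 1, align 1) → ends 3
version at 3 (size 1, align 1) → ends 4
blocks at 4 (size 13, align 1) → ends 17
pad 1 to align 2 for mtime
mtime at 18 (size 2, align 2) → ends 20
crc at 20 (size 1, align 1) → ends 21
pad 3 to align 8 for offset
offset at 24 (size 8, align 8) → ends 32
signature at 32 (size 8, align 8) → ends 40
reserved at 40 (size 1, align 1) → ends 41
tail pad 7 to reach multiple of 8
total 48 bytes, alignment 8

48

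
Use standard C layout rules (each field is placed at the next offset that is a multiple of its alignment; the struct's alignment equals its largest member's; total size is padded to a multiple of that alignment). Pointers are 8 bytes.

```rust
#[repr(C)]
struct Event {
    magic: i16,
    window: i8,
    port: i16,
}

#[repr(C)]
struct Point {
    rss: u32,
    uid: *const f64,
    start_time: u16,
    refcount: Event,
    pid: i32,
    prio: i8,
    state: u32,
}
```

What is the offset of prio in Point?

28

Event: magic at 0 (size 2, align 2) → ends 2; window at 2 (size 1, align 1) → ends 3; pad 1 to align 2 for port; port at 4 (size 2, align 2) → ends 6; total 6 bytes, alignment 2
rss at 0 (size 4, align 4) → ends 4
pad 4 to align 8 for uid
uid at 8 (size 8, align 8) → ends 16
start_time at 16 (size 2, align 2) → ends 18
refcount at 18 (size 6, align 2) → ends 24
pid at 24 (size 4, align 4) → ends 28
prio at 28 (size 1, align 1) → ends 29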